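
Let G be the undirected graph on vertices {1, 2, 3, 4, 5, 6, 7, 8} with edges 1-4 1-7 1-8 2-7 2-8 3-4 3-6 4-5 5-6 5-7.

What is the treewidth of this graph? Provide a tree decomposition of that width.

Treewidth 2.
Bags: B1 = {1, 2, 8}  B2 = {1, 2, 7}  B3 = {1, 4, 7}  B4 = {4, 5, 7}  B5 = {3, 4, 5}  B6 = {3, 5, 6}
Tree: B1–B2, B2–B3, B3–B4, B4–B5, B5–B6

Each bag holds 3 vertices, so the decomposition has width 2, which upper-bounds the treewidth. For the lower bound, G contains the cycle 8–2–7–1–8, so G is not a forest; only forests have treewidth ≤ 1, hence tw(G) ≥ 2. Combining the bounds, tw(G) = 2.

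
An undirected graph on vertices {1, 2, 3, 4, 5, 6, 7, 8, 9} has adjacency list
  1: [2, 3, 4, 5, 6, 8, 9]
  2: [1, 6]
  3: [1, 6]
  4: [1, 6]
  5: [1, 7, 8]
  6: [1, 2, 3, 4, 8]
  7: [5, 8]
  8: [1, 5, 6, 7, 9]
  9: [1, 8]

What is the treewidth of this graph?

A width-2 tree decomposition is:
Bags: B1 = {1, 5, 8}  B2 = {5, 7, 8}  B3 = {1, 6, 8}  B4 = {1, 2, 6}  B5 = {1, 3, 6}  B6 = {1, 4, 6}  B7 = {1, 8, 9}
Tree: B1–B2, B1–B3, B3–B4, B4–B5, B4–B6, B3–B7
Every bag has size at most 3, so the width is 3 − 1 = 2 and tw(G) ≤ 2. For the lower bound, the 3 vertices {1, 8, 9} are pairwise adjacent, and any tree decomposition puts a clique entirely inside one bag — forcing width ≥ 2. Combining the bounds, tw(G) = 2.

2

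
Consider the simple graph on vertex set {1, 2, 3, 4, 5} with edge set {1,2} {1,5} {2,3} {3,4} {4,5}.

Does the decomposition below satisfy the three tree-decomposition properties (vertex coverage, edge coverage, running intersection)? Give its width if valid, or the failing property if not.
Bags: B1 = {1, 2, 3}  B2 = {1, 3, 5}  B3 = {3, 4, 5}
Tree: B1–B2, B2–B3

Yes; width 2.

Checking the three conditions: (i) the bags cover all of {1, 2, 3, 4, 5}; (ii) for each edge, some bag contains both endpoints; (iii) the bags containing any fixed vertex form a subtree. All hold, so the decomposition is valid with width 3 − 1 = 2.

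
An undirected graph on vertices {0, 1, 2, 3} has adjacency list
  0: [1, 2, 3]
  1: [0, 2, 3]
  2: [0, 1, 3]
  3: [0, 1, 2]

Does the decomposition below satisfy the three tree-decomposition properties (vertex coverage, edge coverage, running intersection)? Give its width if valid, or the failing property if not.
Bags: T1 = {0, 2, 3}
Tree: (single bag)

A tree decomposition must satisfy three properties: every vertex lies in some bag; for every edge, both endpoints lie together in some bag; and for every vertex, the bags containing it form a connected subtree. Here vertex 1 appears in no bag, so the decomposition is invalid.

No — vertex 1 appears in no bag.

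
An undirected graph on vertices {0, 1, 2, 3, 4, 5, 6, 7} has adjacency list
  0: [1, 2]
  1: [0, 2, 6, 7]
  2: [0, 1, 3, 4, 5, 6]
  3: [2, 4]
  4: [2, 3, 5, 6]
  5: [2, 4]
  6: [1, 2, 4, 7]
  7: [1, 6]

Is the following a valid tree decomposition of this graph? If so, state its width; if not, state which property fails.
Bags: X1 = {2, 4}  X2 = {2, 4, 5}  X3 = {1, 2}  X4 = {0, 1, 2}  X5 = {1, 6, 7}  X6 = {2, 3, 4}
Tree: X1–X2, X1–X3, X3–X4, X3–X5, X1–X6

No — edge (6,4) lies in no bag.

A tree decomposition must satisfy three properties: every vertex lies in some bag; for every edge, both endpoints lie together in some bag; and for every vertex, the bags containing it form a connected subtree. Here edge (6,4) lies in no bag, so the decomposition is invalid.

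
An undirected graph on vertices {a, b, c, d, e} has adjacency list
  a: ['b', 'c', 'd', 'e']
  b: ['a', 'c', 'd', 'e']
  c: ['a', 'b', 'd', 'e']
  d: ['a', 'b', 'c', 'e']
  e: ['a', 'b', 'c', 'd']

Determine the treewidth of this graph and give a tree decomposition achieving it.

Treewidth 4.
Bags: B1 = {a, b, c, d, e}
Tree: (single bag)

With just one bag of size 5, the width is 5 − 1 = 4, so tw(G) ≤ 4. Conversely, {a, b, c, d, e} is a clique of size 5, and the vertices of any clique must share a bag in every tree decomposition; so some bag has ≥ 5 vertices and tw(G) ≥ 4. Hence tw(G) = 4 exactly.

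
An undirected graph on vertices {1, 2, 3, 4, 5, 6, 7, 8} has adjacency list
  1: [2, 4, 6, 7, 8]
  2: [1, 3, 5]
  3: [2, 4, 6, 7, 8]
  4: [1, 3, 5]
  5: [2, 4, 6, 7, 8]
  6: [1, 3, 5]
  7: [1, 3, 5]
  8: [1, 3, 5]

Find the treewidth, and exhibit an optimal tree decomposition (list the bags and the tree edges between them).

Treewidth 3.
Bags: B1 = {1, 3, 5, 8}  B2 = {1, 3, 5, 7}  B3 = {1, 3, 4, 5}  B4 = {1, 2, 3, 5}  B5 = {1, 3, 5, 6}
Tree: B1–B2, B2–B3, B3–B4, B4–B5

Each bag holds 4 vertices, so the decomposition has width 3, which upper-bounds the treewidth. For the lower bound: the 4 vertex sets {3,8}, {5,7}, {1}, {4} are disjoint, each induces a connected subgraph, and every pair is joined by at least one edge of G. Contracting each set to a single vertex therefore yields K_{4} as a minor, and since treewidth is minor-monotone, tw(G) ≥ tw(K_{4}) = 3. The upper and lower bounds meet at 3, so that is the treewidth.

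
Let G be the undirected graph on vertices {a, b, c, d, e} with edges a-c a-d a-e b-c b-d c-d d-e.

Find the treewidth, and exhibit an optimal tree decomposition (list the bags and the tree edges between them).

Treewidth 2.
One optimal decomposition is:
Bags: B1 = {a, c, d}  B2 = {a, d, e}  B3 = {b, c, d}
Tree: B1–B2, B1–B3

Every bag has size at most 3, so the width is 3 − 1 = 2 and tw(G) ≤ 2. For the lower bound, the 3 vertices {a, d, e} are pairwise adjacent, and any tree decomposition puts a clique entirely inside one bag — forcing width ≥ 2. The upper and lower bounds meet at 2, so that is the treewidth.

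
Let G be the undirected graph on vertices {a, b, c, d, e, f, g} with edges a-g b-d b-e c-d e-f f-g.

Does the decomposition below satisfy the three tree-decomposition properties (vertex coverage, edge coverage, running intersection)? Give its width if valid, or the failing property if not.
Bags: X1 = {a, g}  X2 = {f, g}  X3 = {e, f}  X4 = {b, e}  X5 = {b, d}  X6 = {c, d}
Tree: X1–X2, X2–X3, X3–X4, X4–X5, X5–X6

Checking the three conditions: (i) the bags cover all of {a, b, c, d, e, f, g}; (ii) for each edge, some bag contains both endpoints; (iii) the bags containing any fixed vertex form a subtree. All hold, so the decomposition is valid with width 2 − 1 = 1.

Yes; width 1.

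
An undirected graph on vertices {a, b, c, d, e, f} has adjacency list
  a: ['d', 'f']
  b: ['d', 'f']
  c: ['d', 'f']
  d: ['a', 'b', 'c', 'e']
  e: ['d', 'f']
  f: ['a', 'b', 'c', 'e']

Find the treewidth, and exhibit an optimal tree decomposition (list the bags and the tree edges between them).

The largest bag has 3 vertices, giving width 2; this decomposition certifies tw(G) ≤ 2. For the lower bound, G contains the cycle c–f–a–d–c, so G is not a forest; only forests have treewidth ≤ 1, hence tw(G) ≥ 2. Hence tw(G) = 2 exactly.

Treewidth 2.
Bags: B1 = {c, d, f}  B2 = {a, d, f}  B3 = {d, e, f}  B4 = {b, d, f}
Tree: B1–B2, B2–B3, B3–B4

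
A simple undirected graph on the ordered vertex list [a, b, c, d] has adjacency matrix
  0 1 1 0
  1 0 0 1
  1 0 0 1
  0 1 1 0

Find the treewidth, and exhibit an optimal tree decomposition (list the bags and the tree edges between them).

The largest bag has 3 vertices, giving width 2; this decomposition certifies tw(G) ≤ 2. The edges d–b–a–c–d form a cycle, so G is not a tree and its treewidth is at least 2. Combining the bounds, tw(G) = 2.

Treewidth 2.
Bags: B1 = {a, b, d}  B2 = {a, c, d}
Tree: B1–B2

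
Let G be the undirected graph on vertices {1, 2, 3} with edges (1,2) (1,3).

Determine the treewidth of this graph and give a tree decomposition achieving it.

Treewidth 1.
Bags: B1 = {1, 2}  B2 = {1, 3}
Tree: B1–B2

The largest bag has 2 vertices, giving width 1; this decomposition certifies tw(G) ≤ 1. G has an edge, so its treewidth is at least 1. Combining the bounds, tw(G) = 1.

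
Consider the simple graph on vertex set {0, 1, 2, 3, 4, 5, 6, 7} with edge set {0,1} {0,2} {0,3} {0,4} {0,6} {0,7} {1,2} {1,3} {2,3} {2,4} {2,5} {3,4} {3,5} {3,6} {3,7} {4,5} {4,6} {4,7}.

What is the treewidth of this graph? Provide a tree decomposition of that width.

Treewidth 3.
Bags: B1 = {0, 2, 3, 4}  B2 = {2, 3, 4, 5}  B3 = {0, 3, 4, 7}  B4 = {0, 3, 4, 6}  B5 = {0, 1, 2, 3}
Tree: B1–B2, B1–B3, B1–B4, B1–B5

The largest bag has 4 vertices, giving width 3; this decomposition certifies tw(G) ≤ 3. Conversely, {0, 1, 2, 3} is a clique of size 4, and the vertices of any clique must share a bag in every tree decomposition; so some bag has ≥ 4 vertices and tw(G) ≥ 3. Combining the bounds, tw(G) = 3.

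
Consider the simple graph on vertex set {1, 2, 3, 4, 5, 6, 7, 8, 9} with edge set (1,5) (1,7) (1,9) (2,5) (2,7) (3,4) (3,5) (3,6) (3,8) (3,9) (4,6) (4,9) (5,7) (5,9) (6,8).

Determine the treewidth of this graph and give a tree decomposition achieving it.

Treewidth 2.
One such decomposition:
Bags: B1 = {1, 5, 9}  B2 = {3, 5, 9}  B3 = {3, 4, 9}  B4 = {1, 5, 7}  B5 = {3, 4, 6}  B6 = {3, 6, 8}  B7 = {2, 5, 7}
Tree: B1–B2, B2–B3, B1–B4, B3–B5, B5–B6, B4–B7

Each bag holds 3 vertices, so the decomposition has width 2, which upper-bounds the treewidth. For the lower bound, the 3 vertices {1, 5, 9} are pairwise adjacent, and any tree decomposition puts a clique entirely inside one bag — forcing width ≥ 2. Combining the bounds, tw(G) = 2.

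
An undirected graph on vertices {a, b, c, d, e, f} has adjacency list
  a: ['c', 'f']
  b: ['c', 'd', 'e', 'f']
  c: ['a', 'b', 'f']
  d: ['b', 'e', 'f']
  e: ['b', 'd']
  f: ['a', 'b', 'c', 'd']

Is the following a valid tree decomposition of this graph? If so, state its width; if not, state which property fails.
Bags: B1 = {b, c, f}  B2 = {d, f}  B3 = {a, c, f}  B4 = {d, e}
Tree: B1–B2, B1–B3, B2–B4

A tree decomposition must satisfy three properties: every vertex lies in some bag; for every edge, both endpoints lie together in some bag; and for every vertex, the bags containing it form a connected subtree. Here edge (b,d) lies in no bag, so the decomposition is invalid.

No — edge (b,d) lies in no bag.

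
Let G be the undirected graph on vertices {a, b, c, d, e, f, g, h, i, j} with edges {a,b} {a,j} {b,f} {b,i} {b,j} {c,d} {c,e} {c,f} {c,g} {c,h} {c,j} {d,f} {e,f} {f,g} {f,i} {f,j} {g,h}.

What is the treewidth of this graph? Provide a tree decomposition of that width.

Each bag holds 3 vertices, so the decomposition has width 2, which upper-bounds the treewidth. For the lower bound, the 3 vertices {a, b, j} are pairwise adjacent, and any tree decomposition puts a clique entirely inside one bag — forcing width ≥ 2. Therefore the treewidth is 2.

Treewidth 2.
One optimal decomposition is:
Bags: B1 = {b, f, j}  B2 = {c, f, j}  B3 = {a, b, j}  B4 = {b, f, i}  B5 = {c, f, g}  B6 = {c, e, f}  B7 = {c, d, f}  B8 = {c, g, h}
Tree: B1–B2, B1–B3, B1–B4, B2–B5, B5–B6, B5–B7, B5–B8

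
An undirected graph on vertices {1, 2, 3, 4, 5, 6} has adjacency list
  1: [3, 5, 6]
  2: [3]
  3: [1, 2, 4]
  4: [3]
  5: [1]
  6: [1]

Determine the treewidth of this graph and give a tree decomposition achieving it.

The largest bag has 2 vertices, giving width 1; this decomposition certifies tw(G) ≤ 1. Any graph with an edge has treewidth ≥ 1, and G has the edge 1–5. Therefore the treewidth is 1.

Treewidth 1.
One such decomposition:
Bags: B1 = {1, 5}  B2 = {1, 3}  B3 = {2, 3}  B4 = {1, 6}  B5 = {3, 4}
Tree: B1–B2, B2–B3, B1–B4, B3–B5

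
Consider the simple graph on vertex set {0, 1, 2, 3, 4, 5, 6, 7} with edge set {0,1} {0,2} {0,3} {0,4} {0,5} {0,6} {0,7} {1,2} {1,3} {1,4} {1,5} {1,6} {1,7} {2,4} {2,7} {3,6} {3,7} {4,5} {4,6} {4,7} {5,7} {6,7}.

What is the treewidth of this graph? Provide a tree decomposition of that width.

Treewidth 4.
One optimal decomposition is:
Bags: B1 = {0, 1, 4, 6, 7}  B2 = {0, 1, 4, 5, 7}  B3 = {0, 1, 2, 4, 7}  B4 = {0, 1, 3, 6, 7}
Tree: B1–B2, B1–B3, B1–B4

The largest bag has 5 vertices, giving width 4; this decomposition certifies tw(G) ≤ 4. Conversely, {0, 1, 3, 6, 7} is a clique of size 5, and the vertices of any clique must share a bag in every tree decomposition; so some bag has ≥ 5 vertices and tw(G) ≥ 4. The upper and lower bounds meet at 4, so that is the treewidth.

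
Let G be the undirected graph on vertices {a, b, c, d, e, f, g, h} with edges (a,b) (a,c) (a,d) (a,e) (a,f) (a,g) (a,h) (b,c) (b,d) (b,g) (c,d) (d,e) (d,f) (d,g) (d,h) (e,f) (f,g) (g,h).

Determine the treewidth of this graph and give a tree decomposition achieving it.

The largest bag has 4 vertices, giving width 3; this decomposition certifies tw(G) ≤ 3. Conversely, {a, d, g, h} is a clique of size 4, and the vertices of any clique must share a bag in every tree decomposition; so some bag has ≥ 4 vertices and tw(G) ≥ 3. The upper and lower bounds meet at 3, so that is the treewidth.

Treewidth 3.
One such decomposition:
Bags: B1 = {a, d, f, g}  B2 = {a, d, g, h}  B3 = {a, b, d, g}  B4 = {a, b, c, d}  B5 = {a, d, e, f}
Tree: B1–B2, B2–B3, B3–B4, B1–B5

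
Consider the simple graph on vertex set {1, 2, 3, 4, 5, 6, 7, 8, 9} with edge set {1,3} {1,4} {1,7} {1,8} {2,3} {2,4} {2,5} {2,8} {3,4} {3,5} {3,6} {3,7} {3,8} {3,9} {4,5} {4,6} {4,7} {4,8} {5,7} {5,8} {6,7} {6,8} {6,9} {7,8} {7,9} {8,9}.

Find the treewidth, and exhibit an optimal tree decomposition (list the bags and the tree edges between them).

Every bag has size at most 5, so the width is 5 − 1 = 4 and tw(G) ≤ 4. For the lower bound, the 5 vertices {3, 6, 7, 8, 9} are pairwise adjacent, and any tree decomposition puts a clique entirely inside one bag — forcing width ≥ 4. Hence tw(G) = 4 exactly.

Treewidth 4.
Bags: B1 = {1, 3, 4, 7, 8}  B2 = {3, 4, 5, 7, 8}  B3 = {3, 4, 6, 7, 8}  B4 = {3, 6, 7, 8, 9}  B5 = {2, 3, 4, 5, 8}
Tree: B1–B2, B2–B3, B3–B4, B2–B5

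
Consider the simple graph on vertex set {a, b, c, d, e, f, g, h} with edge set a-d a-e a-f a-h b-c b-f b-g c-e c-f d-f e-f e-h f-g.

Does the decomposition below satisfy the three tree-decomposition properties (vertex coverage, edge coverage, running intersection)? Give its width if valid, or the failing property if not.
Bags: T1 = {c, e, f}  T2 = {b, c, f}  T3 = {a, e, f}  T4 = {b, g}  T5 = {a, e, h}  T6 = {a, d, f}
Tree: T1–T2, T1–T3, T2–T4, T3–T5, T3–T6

No — edge (f,g) lies in no bag.

A tree decomposition must satisfy three properties: every vertex lies in some bag; for every edge, both endpoints lie together in some bag; and for every vertex, the bags containing it form a connected subtree. Here edge (f,g) lies in no bag, so the decomposition is invalid.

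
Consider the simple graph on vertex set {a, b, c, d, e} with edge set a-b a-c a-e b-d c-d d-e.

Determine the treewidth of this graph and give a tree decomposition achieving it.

Treewidth 2.
One optimal decomposition is:
Bags: B1 = {a, c, d}  B2 = {a, b, d}  B3 = {a, d, e}
Tree: B1–B2, B2–B3

The largest bag has 3 vertices, giving width 2; this decomposition certifies tw(G) ≤ 2. The edges a–c–d–b–a form a cycle, so G is not a tree and its treewidth is at least 2. The upper and lower bounds meet at 2, so that is the treewidth.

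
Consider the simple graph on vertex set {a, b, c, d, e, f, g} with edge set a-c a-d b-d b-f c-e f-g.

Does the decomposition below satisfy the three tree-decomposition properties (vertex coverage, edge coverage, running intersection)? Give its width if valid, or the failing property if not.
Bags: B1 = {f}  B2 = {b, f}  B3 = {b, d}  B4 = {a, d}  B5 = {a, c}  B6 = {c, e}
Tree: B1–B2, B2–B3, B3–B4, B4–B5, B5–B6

No — vertex g appears in no bag.

A tree decomposition must satisfy three properties: every vertex lies in some bag; for every edge, both endpoints lie together in some bag; and for every vertex, the bags containing it form a connected subtree. Here vertex g appears in no bag, so the decomposition is invalid.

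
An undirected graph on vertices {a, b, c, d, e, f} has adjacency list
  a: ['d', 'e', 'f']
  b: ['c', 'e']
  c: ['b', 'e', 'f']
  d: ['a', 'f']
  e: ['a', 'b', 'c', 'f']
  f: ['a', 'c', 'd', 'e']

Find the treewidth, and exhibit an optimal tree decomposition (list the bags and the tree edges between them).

Treewidth 2.
One optimal decomposition is:
Bags: B1 = {a, e, f}  B2 = {c, e, f}  B3 = {a, d, f}  B4 = {b, c, e}
Tree: B1–B2, B1–B3, B2–B4

Every bag has size at most 3, so the width is 3 − 1 = 2 and tw(G) ≤ 2. On the other hand G contains the 3-clique {a, d, f}. A clique must lie in a single bag of any decomposition, so no decomposition can have width below 2. Hence tw(G) = 2 exactly.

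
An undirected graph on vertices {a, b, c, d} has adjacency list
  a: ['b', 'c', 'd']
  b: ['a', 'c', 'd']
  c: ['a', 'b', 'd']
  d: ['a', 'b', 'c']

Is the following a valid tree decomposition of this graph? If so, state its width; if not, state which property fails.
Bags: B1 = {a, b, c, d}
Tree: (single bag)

Checking the three conditions: (i) the bags cover all of {a, b, c, d}; (ii) for each edge, some bag contains both endpoints; (iii) the bags containing any fixed vertex form a subtree. All hold, so the decomposition is valid with width 4 − 1 = 3.

Yes; width 3.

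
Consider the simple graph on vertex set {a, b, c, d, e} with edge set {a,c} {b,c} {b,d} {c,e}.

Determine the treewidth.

1

A width-1 tree decomposition is:
Bags: B1 = {b, c}  B2 = {b, d}  B3 = {a, c}  B4 = {c, e}
Tree: B1–B2, B1–B3, B1–B4
Each bag holds 2 vertices, so the decomposition has width 1, which upper-bounds the treewidth. Since G has at least one edge (e.g. b–c), it is not an edgeless graph, so tw(G) ≥ 1. Combining the bounds, tw(G) = 1.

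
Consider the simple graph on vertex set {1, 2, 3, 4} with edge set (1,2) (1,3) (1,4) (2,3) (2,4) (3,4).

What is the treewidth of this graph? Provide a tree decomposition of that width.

A single bag containing all 4 vertices is trivially a valid decomposition of width 3. Conversely, {1, 2, 3, 4} is a clique of size 4, and the vertices of any clique must share a bag in every tree decomposition; so some bag has ≥ 4 vertices and tw(G) ≥ 3. The upper and lower bounds meet at 3, so that is the treewidth.

Treewidth 3.
One such decomposition:
Bags: B1 = {1, 2, 3, 4}
Tree: (single bag)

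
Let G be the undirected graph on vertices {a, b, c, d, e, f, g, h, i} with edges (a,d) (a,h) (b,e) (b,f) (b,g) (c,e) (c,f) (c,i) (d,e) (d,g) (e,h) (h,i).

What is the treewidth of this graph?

A width-3 tree decomposition is:
Bags: B1 = {b, d, f, g}  B2 = {b, d, e, f}  B3 = {c, d, e, f}  B4 = {a, c, d, e}  B5 = {a, c, e, h}  B6 = {a, c, h, i}
Tree: B1–B2, B2–B3, B3–B4, B4–B5, B5–B6
Every bag has size at most 4, so the width is 4 − 1 = 3 and tw(G) ≤ 3. For the lower bound: the 4 vertex sets {b,f,g}, {d}, {e}, {a,c,h,i} are disjoint, each induces a connected subgraph, and every pair is joined by at least one edge of G. Contracting each set to a single vertex therefore yields K_{4} as a minor, and since treewidth is minor-monotone, tw(G) ≥ tw(K_{4}) = 3. Hence tw(G) = 3 exactly.

3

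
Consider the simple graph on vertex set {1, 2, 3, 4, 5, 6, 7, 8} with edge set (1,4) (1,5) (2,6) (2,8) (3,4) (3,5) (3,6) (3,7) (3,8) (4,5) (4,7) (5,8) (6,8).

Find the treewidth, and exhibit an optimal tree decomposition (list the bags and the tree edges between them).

Every bag has size at most 3, so the width is 3 − 1 = 2 and tw(G) ≤ 2. On the other hand G contains the 3-clique {1, 4, 5}. A clique must lie in a single bag of any decomposition, so no decomposition can have width below 2. Combining the bounds, tw(G) = 2.

Treewidth 2.
One optimal decomposition is:
Bags: B1 = {3, 6, 8}  B2 = {3, 5, 8}  B3 = {3, 4, 5}  B4 = {3, 4, 7}  B5 = {2, 6, 8}  B6 = {1, 4, 5}
Tree: B1–B2, B2–B3, B3–B4, B1–B5, B3–B6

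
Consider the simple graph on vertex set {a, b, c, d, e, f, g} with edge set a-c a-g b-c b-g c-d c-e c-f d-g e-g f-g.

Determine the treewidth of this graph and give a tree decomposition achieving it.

Treewidth 2.
One such decomposition:
Bags: B1 = {a, c, g}  B2 = {b, c, g}  B3 = {c, e, g}  B4 = {c, d, g}  B5 = {c, f, g}
Tree: B1–B2, B2–B3, B3–B4, B4–B5

Every bag has size at most 3, so the width is 3 − 1 = 2 and tw(G) ≤ 2. The edges g–a–c–b–g form a cycle, so G is not a tree and its treewidth is at least 2. Combining the bounds, tw(G) = 2.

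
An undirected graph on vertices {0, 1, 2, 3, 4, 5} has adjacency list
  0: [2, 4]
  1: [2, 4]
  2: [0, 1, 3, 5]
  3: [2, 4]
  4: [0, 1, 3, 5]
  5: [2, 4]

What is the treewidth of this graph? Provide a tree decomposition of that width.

Every bag has size at most 3, so the width is 3 − 1 = 2 and tw(G) ≤ 2. Since 0–4–1–2–0 is a cycle in G, G is not acyclic. Forests are exactly the graphs of treewidth ≤ 1, so tw(G) ≥ 2. Combining the bounds, tw(G) = 2.

Treewidth 2.
One such decomposition:
Bags: B1 = {0, 2, 4}  B2 = {1, 2, 4}  B3 = {2, 3, 4}  B4 = {2, 4, 5}
Tree: B1–B2, B2–B3, B3–B4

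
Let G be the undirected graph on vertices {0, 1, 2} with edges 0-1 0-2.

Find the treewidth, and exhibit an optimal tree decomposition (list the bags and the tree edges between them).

Treewidth 1.
One such decomposition:
Bags: B1 = {0, 2}  B2 = {0, 1}
Tree: B1–B2

Every bag has size at most 2, so the width is 2 − 1 = 1 and tw(G) ≤ 1. G has an edge, so its treewidth is at least 1. Hence tw(G) = 1 exactly.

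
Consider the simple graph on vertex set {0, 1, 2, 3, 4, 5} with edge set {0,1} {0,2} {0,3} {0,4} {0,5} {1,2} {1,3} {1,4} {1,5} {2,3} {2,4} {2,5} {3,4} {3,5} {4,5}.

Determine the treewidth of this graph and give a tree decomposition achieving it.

Treewidth 5.
Bags: B1 = {0, 1, 2, 3, 4, 5}
Tree: (single bag)

A single bag containing all 6 vertices is trivially a valid decomposition of width 5. For the lower bound, the 6 vertices {0, 1, 2, 3, 4, 5} are pairwise adjacent, and any tree decomposition puts a clique entirely inside one bag — forcing width ≥ 5. Combining the bounds, tw(G) = 5.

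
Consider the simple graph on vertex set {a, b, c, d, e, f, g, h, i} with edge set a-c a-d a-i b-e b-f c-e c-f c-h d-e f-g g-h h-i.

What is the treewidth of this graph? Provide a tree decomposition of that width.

Treewidth 3.
One such decomposition:
Bags: B1 = {b, e, f, g}  B2 = {c, e, f, g}  B3 = {c, e, g, h}  B4 = {c, d, e, h}  B5 = {a, c, d, h}  B6 = {a, d, h, i}
Tree: B1–B2, B2–B3, B3–B4, B4–B5, B5–B6

The largest bag has 4 vertices, giving width 3; this decomposition certifies tw(G) ≤ 3. For the lower bound: the 4 vertex sets {b,f,g}, {e}, {c}, {a,d,h,i} are disjoint, each induces a connected subgraph, and every pair is joined by at least one edge of G. Contracting each set to a single vertex therefore yields K_{4} as a minor, and since treewidth is minor-monotone, tw(G) ≥ tw(K_{4}) = 3. Combining the bounds, tw(G) = 3.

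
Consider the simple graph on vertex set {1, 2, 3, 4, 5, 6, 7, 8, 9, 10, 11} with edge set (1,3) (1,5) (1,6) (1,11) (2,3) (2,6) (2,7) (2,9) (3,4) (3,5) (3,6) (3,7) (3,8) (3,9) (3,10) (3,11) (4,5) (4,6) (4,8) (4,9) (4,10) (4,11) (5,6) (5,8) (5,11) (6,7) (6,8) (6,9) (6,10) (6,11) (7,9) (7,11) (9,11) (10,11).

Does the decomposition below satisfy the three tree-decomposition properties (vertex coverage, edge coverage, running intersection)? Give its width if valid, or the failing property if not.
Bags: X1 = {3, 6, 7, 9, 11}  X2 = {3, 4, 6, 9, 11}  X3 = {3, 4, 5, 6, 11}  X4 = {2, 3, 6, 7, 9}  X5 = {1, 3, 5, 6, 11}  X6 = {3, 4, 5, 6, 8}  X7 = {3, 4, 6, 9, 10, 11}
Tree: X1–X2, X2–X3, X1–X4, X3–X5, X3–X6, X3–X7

A tree decomposition must satisfy three properties: every vertex lies in some bag; for every edge, both endpoints lie together in some bag; and for every vertex, the bags containing it form a connected subtree. Here bags containing vertex 9 are not connected in the tree, so the decomposition is invalid.

No — bags containing vertex 9 are not connected in the tree.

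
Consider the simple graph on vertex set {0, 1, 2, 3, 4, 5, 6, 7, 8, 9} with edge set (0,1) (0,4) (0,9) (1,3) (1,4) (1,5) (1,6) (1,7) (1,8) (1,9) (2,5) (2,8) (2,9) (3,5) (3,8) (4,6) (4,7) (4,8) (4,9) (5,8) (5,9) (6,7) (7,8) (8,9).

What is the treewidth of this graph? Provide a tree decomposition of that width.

Treewidth 3.
One optimal decomposition is:
Bags: B1 = {1, 5, 8, 9}  B2 = {2, 5, 8, 9}  B3 = {1, 4, 8, 9}  B4 = {1, 4, 7, 8}  B5 = {1, 4, 6, 7}  B6 = {1, 3, 5, 8}  B7 = {0, 1, 4, 9}
Tree: B1–B2, B1–B3, B3–B4, B4–B5, B1–B6, B3–B7

The largest bag has 4 vertices, giving width 3; this decomposition certifies tw(G) ≤ 3. Conversely, {1, 3, 5, 8} is a clique of size 4, and the vertices of any clique must share a bag in every tree decomposition; so some bag has ≥ 4 vertices and tw(G) ≥ 3. Hence tw(G) = 3 exactly.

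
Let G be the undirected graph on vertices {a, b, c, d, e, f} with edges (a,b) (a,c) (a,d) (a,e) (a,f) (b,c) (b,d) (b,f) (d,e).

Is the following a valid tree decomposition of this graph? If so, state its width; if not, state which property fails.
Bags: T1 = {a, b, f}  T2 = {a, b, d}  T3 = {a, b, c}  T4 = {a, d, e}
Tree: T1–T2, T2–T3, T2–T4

Every vertex of G appears in some bag (union = {a, b, c, d, e, f}); every edge is covered by a bag; and for each vertex v the set of bags containing v is connected in the bag tree. The decomposition is therefore valid. The largest bag has 3 vertices, so the width is 2.

Yes; width 2.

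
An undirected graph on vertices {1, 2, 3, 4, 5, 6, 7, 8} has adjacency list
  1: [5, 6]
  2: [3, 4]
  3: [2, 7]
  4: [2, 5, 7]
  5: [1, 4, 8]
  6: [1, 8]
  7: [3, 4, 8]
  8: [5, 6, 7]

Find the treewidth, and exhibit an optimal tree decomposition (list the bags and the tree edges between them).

The largest bag has 3 vertices, giving width 2; this decomposition certifies tw(G) ≤ 2. The edges 2–3–7–4–2 form a cycle, so G is not a tree and its treewidth is at least 2. Combining the bounds, tw(G) = 2.

Treewidth 2.
One such decomposition:
Bags: B1 = {2, 3, 4}  B2 = {3, 4, 7}  B3 = {4, 5, 7}  B4 = {5, 7, 8}  B5 = {1, 5, 8}  B6 = {1, 6, 8}
Tree: B1–B2, B2–B3, B3–B4, B4–B5, B5–B6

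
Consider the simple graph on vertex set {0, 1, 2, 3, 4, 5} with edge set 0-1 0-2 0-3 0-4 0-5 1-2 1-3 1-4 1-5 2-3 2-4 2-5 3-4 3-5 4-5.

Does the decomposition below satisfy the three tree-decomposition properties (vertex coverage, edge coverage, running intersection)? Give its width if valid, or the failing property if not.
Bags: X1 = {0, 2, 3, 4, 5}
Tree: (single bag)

No — vertex 1 appears in no bag.

A tree decomposition must satisfy three properties: every vertex lies in some bag; for every edge, both endpoints lie together in some bag; and for every vertex, the bags containing it form a connected subtree. Here vertex 1 appears in no bag, so the decomposition is invalid.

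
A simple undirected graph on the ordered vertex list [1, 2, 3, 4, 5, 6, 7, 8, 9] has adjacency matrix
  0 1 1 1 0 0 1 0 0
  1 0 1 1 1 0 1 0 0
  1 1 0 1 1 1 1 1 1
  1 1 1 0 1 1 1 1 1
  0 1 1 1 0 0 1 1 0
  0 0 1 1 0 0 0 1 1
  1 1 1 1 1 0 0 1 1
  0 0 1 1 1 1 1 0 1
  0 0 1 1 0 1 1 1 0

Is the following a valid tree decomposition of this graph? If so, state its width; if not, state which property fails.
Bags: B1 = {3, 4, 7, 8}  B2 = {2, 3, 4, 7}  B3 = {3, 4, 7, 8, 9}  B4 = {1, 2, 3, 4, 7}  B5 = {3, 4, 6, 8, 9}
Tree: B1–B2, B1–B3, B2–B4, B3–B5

No — vertex 5 appears in no bag.

A tree decomposition must satisfy three properties: every vertex lies in some bag; for every edge, both endpoints lie together in some bag; and for every vertex, the bags containing it form a connected subtree. Here vertex 5 appears in no bag, so the decomposition is invalid.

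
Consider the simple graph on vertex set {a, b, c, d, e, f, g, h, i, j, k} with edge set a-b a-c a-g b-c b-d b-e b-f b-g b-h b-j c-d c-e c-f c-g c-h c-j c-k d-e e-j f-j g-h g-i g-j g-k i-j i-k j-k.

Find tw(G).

A width-3 tree decomposition is:
Bags: B1 = {b, c, g, j}  B2 = {b, c, e, j}  B3 = {a, b, c, g}  B4 = {b, c, g, h}  B5 = {b, c, f, j}  B6 = {c, g, j, k}  B7 = {b, c, d, e}  B8 = {g, i, j, k}
Tree: B1–B2, B1–B3, B1–B4, B1–B5, B1–B6, B2–B7, B6–B8
Each bag holds 4 vertices, so the decomposition has width 3, which upper-bounds the treewidth. On the other hand G contains the 4-clique {c, g, j, k}. A clique must lie in a single bag of any decomposition, so no decomposition can have width below 3. Hence tw(G) = 3 exactly.

3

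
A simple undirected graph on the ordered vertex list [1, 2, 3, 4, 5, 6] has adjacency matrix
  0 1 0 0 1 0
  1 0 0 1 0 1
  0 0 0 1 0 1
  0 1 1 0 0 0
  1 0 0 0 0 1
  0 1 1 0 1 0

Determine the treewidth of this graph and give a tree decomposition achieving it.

Each bag holds 3 vertices, so the decomposition has width 2, which upper-bounds the treewidth. The edges 4–3–6–2–4 form a cycle, so G is not a tree and its treewidth is at least 2. Combining the bounds, tw(G) = 2.

Treewidth 2.
One such decomposition:
Bags: B1 = {2, 3, 4}  B2 = {2, 3, 6}  B3 = {1, 2, 6}  B4 = {1, 5, 6}
Tree: B1–B2, B2–B3, B3–B4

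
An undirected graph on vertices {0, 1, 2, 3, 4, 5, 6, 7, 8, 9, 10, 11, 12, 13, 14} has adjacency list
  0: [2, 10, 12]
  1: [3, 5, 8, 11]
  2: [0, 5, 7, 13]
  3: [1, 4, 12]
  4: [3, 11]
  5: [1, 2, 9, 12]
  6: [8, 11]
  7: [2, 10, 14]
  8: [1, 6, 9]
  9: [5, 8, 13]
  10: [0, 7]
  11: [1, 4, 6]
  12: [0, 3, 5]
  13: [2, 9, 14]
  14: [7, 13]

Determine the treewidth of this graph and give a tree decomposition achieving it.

Treewidth 3.
One optimal decomposition is:
Bags: B1 = {4, 6, 8, 11}  B2 = {1, 4, 8, 11}  B3 = {1, 3, 4, 8}  B4 = {1, 3, 8, 9}  B5 = {1, 3, 5, 9}  B6 = {3, 5, 9, 12}  B7 = {5, 9, 12, 13}  B8 = {2, 5, 12, 13}  B9 = {0, 2, 12, 13}  B10 = {0, 2, 13, 14}  B11 = {0, 2, 7, 14}  B12 = {0, 7, 10, 14}
Tree: B1–B2, B2–B3, B3–B4, B4–B5, B5–B6, B6–B7, B7–B8, B8–B9, B9–B10, B10–B11, B11–B12

The largest bag has 4 vertices, giving width 3; this decomposition certifies tw(G) ≤ 3. For the lower bound: the 4 vertex sets {4,6,11}, {8}, {1}, {3,5,9,12} are disjoint, each induces a connected subgraph, and every pair is joined by at least one edge of G. Contracting each set to a single vertex therefore yields K_{4} as a minor, and since treewidth is minor-monotone, tw(G) ≥ tw(K_{4}) = 3. Hence tw(G) = 3 exactly.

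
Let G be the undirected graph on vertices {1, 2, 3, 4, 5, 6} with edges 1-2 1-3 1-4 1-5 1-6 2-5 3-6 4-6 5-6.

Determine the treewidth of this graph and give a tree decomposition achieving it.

Treewidth 2.
One such decomposition:
Bags: B1 = {1, 3, 6}  B2 = {1, 5, 6}  B3 = {1, 2, 5}  B4 = {1, 4, 6}
Tree: B1–B2, B2–B3, B2–B4

Every bag has size at most 3, so the width is 3 − 1 = 2 and tw(G) ≤ 2. On the other hand G contains the 3-clique {1, 2, 5}. A clique must lie in a single bag of any decomposition, so no decomposition can have width below 2. Hence tw(G) = 2 exactly.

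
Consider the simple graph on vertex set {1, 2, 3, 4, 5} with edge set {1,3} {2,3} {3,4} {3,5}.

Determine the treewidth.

1

A width-1 tree decomposition is:
Bags: B1 = {3, 5}  B2 = {1, 3}  B3 = {2, 3}  B4 = {3, 4}
Tree: B1–B2, B1–B3, B3–B4
The largest bag has 2 vertices, giving width 1; this decomposition certifies tw(G) ≤ 1. Any graph with an edge has treewidth ≥ 1, and G has the edge 3–5. Combining the bounds, tw(G) = 1.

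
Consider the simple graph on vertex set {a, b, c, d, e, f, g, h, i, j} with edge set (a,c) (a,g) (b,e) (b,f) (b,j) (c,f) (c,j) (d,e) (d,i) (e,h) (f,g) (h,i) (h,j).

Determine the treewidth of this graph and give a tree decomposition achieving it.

Treewidth 2.
One optimal decomposition is:
Bags: B1 = {d, h, i}  B2 = {d, e, h}  B3 = {e, h, j}  B4 = {b, e, j}  B5 = {b, c, j}  B6 = {b, c, f}  B7 = {a, c, f}  B8 = {a, f, g}
Tree: B1–B2, B2–B3, B3–B4, B4–B5, B5–B6, B6–B7, B7–B8

Every bag has size at most 3, so the width is 3 − 1 = 2 and tw(G) ≤ 2. The edges i–d–e–h–i form a cycle, so G is not a tree and its treewidth is at least 2. Hence tw(G) = 2 exactly.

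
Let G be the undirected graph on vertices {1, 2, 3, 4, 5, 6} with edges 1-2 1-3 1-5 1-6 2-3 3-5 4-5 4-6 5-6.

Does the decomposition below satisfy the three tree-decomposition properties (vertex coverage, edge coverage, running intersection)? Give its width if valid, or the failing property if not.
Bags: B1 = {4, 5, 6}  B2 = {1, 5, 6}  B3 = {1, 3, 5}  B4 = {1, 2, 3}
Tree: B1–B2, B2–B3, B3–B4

Every vertex of G appears in some bag (union = {1, 2, 3, 4, 5, 6}); every edge is covered by a bag; and for each vertex v the set of bags containing v is connected in the bag tree. The decomposition is therefore valid. The largest bag has 3 vertices, so the width is 2.

Yes; width 2.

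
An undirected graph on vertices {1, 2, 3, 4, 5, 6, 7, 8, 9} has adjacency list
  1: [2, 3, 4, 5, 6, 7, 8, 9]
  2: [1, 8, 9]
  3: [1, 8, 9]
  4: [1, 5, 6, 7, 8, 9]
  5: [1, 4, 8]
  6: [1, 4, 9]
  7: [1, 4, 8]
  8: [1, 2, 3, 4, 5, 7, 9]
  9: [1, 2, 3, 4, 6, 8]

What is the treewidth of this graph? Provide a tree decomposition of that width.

Treewidth 3.
One optimal decomposition is:
Bags: B1 = {1, 4, 8, 9}  B2 = {1, 4, 7, 8}  B3 = {1, 2, 8, 9}  B4 = {1, 3, 8, 9}  B5 = {1, 4, 5, 8}  B6 = {1, 4, 6, 9}
Tree: B1–B2, B1–B3, B1–B4, B2–B5, B1–B6

The largest bag has 4 vertices, giving width 3; this decomposition certifies tw(G) ≤ 3. Conversely, {1, 2, 8, 9} is a clique of size 4, and the vertices of any clique must share a bag in every tree decomposition; so some bag has ≥ 4 vertices and tw(G) ≥ 3. The upper and lower bounds meet at 3, so that is the treewidth.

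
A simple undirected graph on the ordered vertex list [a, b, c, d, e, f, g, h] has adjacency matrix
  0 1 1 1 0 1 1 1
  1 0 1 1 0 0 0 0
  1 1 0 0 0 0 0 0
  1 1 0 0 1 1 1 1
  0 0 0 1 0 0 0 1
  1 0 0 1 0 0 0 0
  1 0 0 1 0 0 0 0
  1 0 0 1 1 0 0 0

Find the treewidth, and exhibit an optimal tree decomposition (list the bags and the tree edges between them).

Each bag holds 3 vertices, so the decomposition has width 2, which upper-bounds the treewidth. Conversely, {d, e, h} is a clique of size 3, and the vertices of any clique must share a bag in every tree decomposition; so some bag has ≥ 3 vertices and tw(G) ≥ 2. Combining the bounds, tw(G) = 2.

Treewidth 2.
Bags: B1 = {a, b, d}  B2 = {a, d, h}  B3 = {a, d, f}  B4 = {a, d, g}  B5 = {d, e, h}  B6 = {a, b, c}
Tree: B1–B2, B2–B3, B3–B4, B2–B5, B1–B6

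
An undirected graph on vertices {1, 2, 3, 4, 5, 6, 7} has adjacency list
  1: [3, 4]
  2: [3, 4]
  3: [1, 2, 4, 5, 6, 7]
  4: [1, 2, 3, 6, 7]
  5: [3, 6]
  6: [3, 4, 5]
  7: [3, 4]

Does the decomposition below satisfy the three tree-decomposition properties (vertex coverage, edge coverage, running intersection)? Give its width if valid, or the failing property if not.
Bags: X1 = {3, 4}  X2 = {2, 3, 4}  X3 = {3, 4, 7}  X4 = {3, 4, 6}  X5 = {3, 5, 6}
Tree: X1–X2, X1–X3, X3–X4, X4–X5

No — vertex 1 appears in no bag.

A tree decomposition must satisfy three properties: every vertex lies in some bag; for every edge, both endpoints lie together in some bag; and for every vertex, the bags containing it form a connected subtree. Here vertex 1 appears in no bag, so the decomposition is invalid.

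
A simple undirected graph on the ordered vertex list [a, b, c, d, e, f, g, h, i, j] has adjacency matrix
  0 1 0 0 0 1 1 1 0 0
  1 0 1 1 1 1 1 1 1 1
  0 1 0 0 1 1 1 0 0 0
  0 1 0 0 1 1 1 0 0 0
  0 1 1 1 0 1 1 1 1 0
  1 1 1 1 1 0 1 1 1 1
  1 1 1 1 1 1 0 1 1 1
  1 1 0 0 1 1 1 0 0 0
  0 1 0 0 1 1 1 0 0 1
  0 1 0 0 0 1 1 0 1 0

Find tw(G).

A width-4 tree decomposition is:
Bags: B1 = {b, e, f, g, h}  B2 = {a, b, f, g, h}  B3 = {b, e, f, g, i}  B4 = {b, f, g, i, j}  B5 = {b, d, e, f, g}  B6 = {b, c, e, f, g}
Tree: B1–B2, B1–B3, B3–B4, B1–B5, B1–B6
The largest bag has 5 vertices, giving width 4; this decomposition certifies tw(G) ≤ 4. Conversely, {b, f, g, i, j} is a clique of size 5, and the vertices of any clique must share a bag in every tree decomposition; so some bag has ≥ 5 vertices and tw(G) ≥ 4. Combining the bounds, tw(G) = 4.

4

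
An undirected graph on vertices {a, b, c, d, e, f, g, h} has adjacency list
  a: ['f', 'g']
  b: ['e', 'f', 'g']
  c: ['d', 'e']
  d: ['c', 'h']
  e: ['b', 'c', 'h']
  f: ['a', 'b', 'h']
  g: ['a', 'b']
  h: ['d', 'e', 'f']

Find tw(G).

A width-2 tree decomposition is:
Bags: B1 = {c, d, h}  B2 = {c, e, h}  B3 = {e, f, h}  B4 = {b, e, f}  B5 = {a, b, f}  B6 = {a, b, g}
Tree: B1–B2, B2–B3, B3–B4, B4–B5, B5–B6
Each bag holds 3 vertices, so the decomposition has width 2, which upper-bounds the treewidth. The edges d–c–e–h–d form a cycle, so G is not a tree and its treewidth is at least 2. Combining the bounds, tw(G) = 2.

2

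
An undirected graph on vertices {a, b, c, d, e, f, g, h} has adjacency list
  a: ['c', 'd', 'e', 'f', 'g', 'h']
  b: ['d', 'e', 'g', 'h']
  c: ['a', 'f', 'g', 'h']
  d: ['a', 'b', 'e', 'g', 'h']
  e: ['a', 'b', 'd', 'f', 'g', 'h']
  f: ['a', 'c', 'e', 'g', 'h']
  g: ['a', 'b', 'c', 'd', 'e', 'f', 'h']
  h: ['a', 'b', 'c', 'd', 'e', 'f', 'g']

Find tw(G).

A width-4 tree decomposition is:
Bags: B1 = {a, c, f, g, h}  B2 = {a, e, f, g, h}  B3 = {a, d, e, g, h}  B4 = {b, d, e, g, h}
Tree: B1–B2, B2–B3, B3–B4
Each bag holds 5 vertices, so the decomposition has width 4, which upper-bounds the treewidth. For the lower bound, the 5 vertices {a, d, e, g, h} are pairwise adjacent, and any tree decomposition puts a clique entirely inside one bag — forcing width ≥ 4. Combining the bounds, tw(G) = 4.

4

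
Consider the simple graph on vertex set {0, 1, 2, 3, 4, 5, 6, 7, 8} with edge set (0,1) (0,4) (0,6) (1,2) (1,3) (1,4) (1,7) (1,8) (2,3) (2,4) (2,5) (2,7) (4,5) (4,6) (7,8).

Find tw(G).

A width-2 tree decomposition is:
Bags: B1 = {1, 2, 3}  B2 = {1, 2, 4}  B3 = {2, 4, 5}  B4 = {0, 1, 4}  B5 = {1, 2, 7}  B6 = {0, 4, 6}  B7 = {1, 7, 8}
Tree: B1–B2, B2–B3, B2–B4, B2–B5, B4–B6, B5–B7
The largest bag has 3 vertices, giving width 2; this decomposition certifies tw(G) ≤ 2. For the lower bound, the 3 vertices {0, 1, 4} are pairwise adjacent, and any tree decomposition puts a clique entirely inside one bag — forcing width ≥ 2. Hence tw(G) = 2 exactly.

2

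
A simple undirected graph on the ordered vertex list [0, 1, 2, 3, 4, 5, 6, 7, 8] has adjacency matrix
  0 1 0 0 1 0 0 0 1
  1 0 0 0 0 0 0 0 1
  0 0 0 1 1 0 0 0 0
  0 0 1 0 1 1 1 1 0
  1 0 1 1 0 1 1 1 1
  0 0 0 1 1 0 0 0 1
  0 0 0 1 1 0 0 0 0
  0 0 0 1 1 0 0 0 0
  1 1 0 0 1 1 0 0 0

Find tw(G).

2

A width-2 tree decomposition is:
Bags: B1 = {4, 5, 8}  B2 = {0, 4, 8}  B3 = {3, 4, 5}  B4 = {3, 4, 6}  B5 = {2, 3, 4}  B6 = {3, 4, 7}  B7 = {0, 1, 8}
Tree: B1–B2, B1–B3, B3–B4, B3–B5, B4–B6, B2–B7
Every bag has size at most 3, so the width is 3 − 1 = 2 and tw(G) ≤ 2. Conversely, {0, 1, 8} is a clique of size 3, and the vertices of any clique must share a bag in every tree decomposition; so some bag has ≥ 3 vertices and tw(G) ≥ 2. Hence tw(G) = 2 exactly.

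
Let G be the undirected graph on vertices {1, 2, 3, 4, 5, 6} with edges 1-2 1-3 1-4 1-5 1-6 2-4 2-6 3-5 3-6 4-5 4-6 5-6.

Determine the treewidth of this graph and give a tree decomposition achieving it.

Each bag holds 4 vertices, so the decomposition has width 3, which upper-bounds the treewidth. Conversely, {1, 3, 5, 6} is a clique of size 4, and the vertices of any clique must share a bag in every tree decomposition; so some bag has ≥ 4 vertices and tw(G) ≥ 3. Combining the bounds, tw(G) = 3.

Treewidth 3.
Bags: B1 = {1, 3, 5, 6}  B2 = {1, 4, 5, 6}  B3 = {1, 2, 4, 6}
Tree: B1–B2, B2–B3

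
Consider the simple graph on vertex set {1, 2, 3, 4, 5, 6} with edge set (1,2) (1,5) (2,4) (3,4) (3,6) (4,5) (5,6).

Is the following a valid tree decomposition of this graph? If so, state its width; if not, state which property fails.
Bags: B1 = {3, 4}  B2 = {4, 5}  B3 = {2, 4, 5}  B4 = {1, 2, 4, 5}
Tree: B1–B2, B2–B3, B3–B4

A tree decomposition must satisfy three properties: every vertex lies in some bag; for every edge, both endpoints lie together in some bag; and for every vertex, the bags containing it form a connected subtree. Here vertex 6 appears in no bag, so the decomposition is invalid.

No — vertex 6 appears in no bag.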